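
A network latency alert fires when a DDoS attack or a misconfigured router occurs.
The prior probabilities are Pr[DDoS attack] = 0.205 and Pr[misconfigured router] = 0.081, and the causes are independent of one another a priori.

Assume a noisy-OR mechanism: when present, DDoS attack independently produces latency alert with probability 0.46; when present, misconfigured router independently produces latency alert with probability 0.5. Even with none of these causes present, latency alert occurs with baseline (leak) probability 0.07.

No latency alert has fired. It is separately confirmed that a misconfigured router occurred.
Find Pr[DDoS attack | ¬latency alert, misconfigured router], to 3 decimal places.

Under noisy-OR, P(latency alert | causes) = 1 − (1−0.07)·∏(1−qᵢ) over the active causes.
P(¬latency alert | misconfigured router) = 0.465·0.795 + 0.2511·0.205 = 0.369675 + 0.051475 = 0.421150
Of this, 0.051475 comes from 0.2511·0.205 (the DDoS attack=true cases).
P(DDoS attack | ¬latency alert, misconfigured router) = 0.051475 / 0.421150 ≈ 0.122

Pr[DDoS attack | ¬latency alert, misconfigured router] ≈ 0.122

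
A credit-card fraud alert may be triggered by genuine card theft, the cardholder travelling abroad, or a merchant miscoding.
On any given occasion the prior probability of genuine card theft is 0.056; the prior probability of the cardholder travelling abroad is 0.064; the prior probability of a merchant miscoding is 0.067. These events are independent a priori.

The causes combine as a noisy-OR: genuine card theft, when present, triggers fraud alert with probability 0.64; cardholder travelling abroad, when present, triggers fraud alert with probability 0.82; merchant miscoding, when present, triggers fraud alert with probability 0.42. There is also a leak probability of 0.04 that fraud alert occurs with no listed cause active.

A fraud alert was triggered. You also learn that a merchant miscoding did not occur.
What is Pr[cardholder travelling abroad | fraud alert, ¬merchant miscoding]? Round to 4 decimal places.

Under noisy-OR, P(fraud alert | causes) = 1 − (1−0.04)·∏(1−qᵢ) over the active causes.
P(fraud alert | ¬merchant miscoding) = 0.04·0.944·0.936 + 0.8272·0.944·0.064 + 0.6544·0.056·0.936 + 0.937792·0.056·0.064 = 0.035343 + 0.049976 + 0.034301 + 0.003361 = 0.122981
The cardholder travelling abroad-present share is 0.049976 + 0.003361 = 0.053337.
P(cardholder travelling abroad | fraud alert, ¬merchant miscoding) = 0.053337 / 0.122981 ≈ 0.4337

Pr[cardholder travelling abroad | fraud alert, ¬merchant miscoding] ≈ 0.4337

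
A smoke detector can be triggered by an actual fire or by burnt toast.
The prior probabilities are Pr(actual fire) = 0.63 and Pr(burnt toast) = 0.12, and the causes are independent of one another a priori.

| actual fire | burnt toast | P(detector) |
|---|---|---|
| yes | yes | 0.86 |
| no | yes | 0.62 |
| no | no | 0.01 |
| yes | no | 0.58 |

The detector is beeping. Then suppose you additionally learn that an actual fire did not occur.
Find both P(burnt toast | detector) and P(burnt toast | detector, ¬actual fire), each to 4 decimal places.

P(burnt toast | detector) ≈ 0.2217; P(burnt toast | detector, ¬actual fire) ≈ 0.8942

Enumerate the 4 (actual fire, burnt toast) configurations and weight by the priors:
  P(detector) = 0.01×0.37×0.88 + 0.62×0.37×0.12 + 0.58×0.63×0.88 + 0.86×0.63×0.12
        = 0.003256 + 0.027528 + 0.321552 + 0.065016 = 0.417352
Configurations with burnt toast contribute 0.092544, so
  P(burnt toast | detector) = 0.092544 / 0.417352 ≈ 0.2217

With the extra evidence:
For the numerator, keep only burnt toast=true terms: 0.62×0.12 = 0.074400
The normalizing constant is 0.01×0.88 + 0.62×0.12 = 0.083200
P(burnt toast | detector, ¬actual fire) = 0.074400/0.083200 ≈ 0.8942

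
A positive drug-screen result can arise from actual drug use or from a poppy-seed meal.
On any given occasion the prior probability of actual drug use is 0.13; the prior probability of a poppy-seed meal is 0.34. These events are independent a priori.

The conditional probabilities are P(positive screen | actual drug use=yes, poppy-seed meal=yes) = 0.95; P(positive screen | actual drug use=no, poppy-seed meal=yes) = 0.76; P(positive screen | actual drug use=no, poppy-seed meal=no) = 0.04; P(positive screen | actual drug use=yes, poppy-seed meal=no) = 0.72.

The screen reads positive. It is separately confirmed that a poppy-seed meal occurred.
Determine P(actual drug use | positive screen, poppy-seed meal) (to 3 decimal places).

Weight on actual drug use=true, given the evidence: 0.95*0.13 = 0.123500
Normalizer over all consistent configurations: 0.76*0.87 + 0.95*0.13 = 0.784700
P(actual drug use | positive screen, poppy-seed meal) = 0.123500/0.784700 ≈ 0.157

P(actual drug use | positive screen, poppy-seed meal) ≈ 0.157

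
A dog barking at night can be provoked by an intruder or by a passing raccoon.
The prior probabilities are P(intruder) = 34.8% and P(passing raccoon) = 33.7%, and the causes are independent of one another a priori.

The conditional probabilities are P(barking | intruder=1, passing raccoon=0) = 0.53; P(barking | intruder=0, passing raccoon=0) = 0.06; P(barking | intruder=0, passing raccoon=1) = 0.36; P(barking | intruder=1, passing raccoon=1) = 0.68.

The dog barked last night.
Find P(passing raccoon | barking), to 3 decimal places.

P(passing raccoon | barking) ≈ 0.517

Sum P(barking|·) weighted by the priors over the 4 (intruder, passing raccoon) configurations:
  P(barking) = 0.06*0.652*0.663 + 0.36*0.652*0.337 + 0.53*0.348*0.663 + 0.68*0.348*0.337
        = 0.025937 + 0.079101 + 0.122284 + 0.079748 = 0.307070
The terms with passing raccoon present sum to 0.158849, so
  P(passing raccoon | barking) = 0.158849 / 0.307070 ≈ 0.517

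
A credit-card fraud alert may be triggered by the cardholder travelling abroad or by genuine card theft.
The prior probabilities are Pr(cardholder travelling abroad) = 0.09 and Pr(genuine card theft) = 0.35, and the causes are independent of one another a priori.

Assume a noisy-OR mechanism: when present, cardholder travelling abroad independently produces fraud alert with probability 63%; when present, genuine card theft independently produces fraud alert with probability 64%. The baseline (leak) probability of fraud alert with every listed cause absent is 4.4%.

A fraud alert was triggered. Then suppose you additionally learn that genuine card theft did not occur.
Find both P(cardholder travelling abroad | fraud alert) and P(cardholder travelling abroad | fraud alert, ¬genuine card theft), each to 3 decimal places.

P(cardholder travelling abroad | fraud alert) ≈ 0.218; P(cardholder travelling abroad | fraud alert, ¬genuine card theft) ≈ 0.592

Under noisy-OR, P(fraud alert | causes) = 1 − (1−0.044)·∏(1−qᵢ) over the active causes.
Sum P(fraud alert|·) weighted by the priors over the 4 (cardholder travelling abroad, genuine card theft) configurations:
  P(fraud alert) = 0.044*0.91*0.65 + 0.65584*0.91*0.35 + 0.64628*0.09*0.65 + 0.872661*0.09*0.35
        = 0.026026 + 0.208885 + 0.037807 + 0.027489 = 0.300207
Keeping only the cardholder travelling abroad-present terms gives 0.065296, so
  P(cardholder travelling abroad | fraud alert) = 0.065296 / 0.300207 ≈ 0.218

With the extra evidence:
P(fraud alert | ¬genuine card theft) = 0.044·0.91 + 0.64628·0.09 = 0.040040 + 0.058165 = 0.098205
The cardholder travelling abroad-present share is 0.64628·0.09 = 0.058165.
Hence the posterior is 0.058165/0.098205 ≈ 0.592.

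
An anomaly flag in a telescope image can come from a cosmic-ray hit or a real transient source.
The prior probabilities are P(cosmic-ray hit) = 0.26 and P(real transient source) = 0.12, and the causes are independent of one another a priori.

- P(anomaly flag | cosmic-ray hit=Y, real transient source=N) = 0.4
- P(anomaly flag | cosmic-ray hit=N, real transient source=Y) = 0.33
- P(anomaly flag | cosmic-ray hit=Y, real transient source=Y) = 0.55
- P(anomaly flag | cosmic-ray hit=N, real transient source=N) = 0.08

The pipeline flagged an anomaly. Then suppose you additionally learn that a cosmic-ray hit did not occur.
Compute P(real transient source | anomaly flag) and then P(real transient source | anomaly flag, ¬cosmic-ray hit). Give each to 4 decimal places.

P(real transient source | anomaly flag) ≈ 0.2444; P(real transient source | anomaly flag, ¬cosmic-ray hit) ≈ 0.3600

P(anomaly flag) = 0.08×0.74×0.88 + 0.33×0.74×0.12 + 0.4×0.26×0.88 + 0.55×0.26×0.12 = 0.052096 + 0.029304 + 0.091520 + 0.017160 = 0.190080
The real transient source-present share is 0.029304 + 0.017160 = 0.046464.
P(real transient source | anomaly flag) = 0.046464 / 0.190080 ≈ 0.2444

Now condition on the additional information:
P(anomaly flag | ¬cosmic-ray hit) = 0.08*0.88 + 0.33*0.12 = 0.070400 + 0.039600 = 0.110000
The real transient source-present share is 0.33*0.12 = 0.039600.
P(real transient source | anomaly flag, ¬cosmic-ray hit) = 0.039600 / 0.110000 ≈ 0.3600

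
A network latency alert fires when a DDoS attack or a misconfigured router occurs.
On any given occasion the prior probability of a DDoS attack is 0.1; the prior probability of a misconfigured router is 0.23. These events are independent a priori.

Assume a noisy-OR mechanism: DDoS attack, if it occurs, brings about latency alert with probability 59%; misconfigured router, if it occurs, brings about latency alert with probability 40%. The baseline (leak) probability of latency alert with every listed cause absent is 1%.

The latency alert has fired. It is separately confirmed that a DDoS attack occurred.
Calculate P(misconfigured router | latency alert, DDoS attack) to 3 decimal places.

Under noisy-OR, P(latency alert | causes) = 1 − (1−0.01)·∏(1−qᵢ) over the active causes.
P(latency alert | DDoS attack) = 0.5941×0.77 + 0.75646×0.23 = 0.457457 + 0.173986 = 0.631443
The misconfigured router-present share is 0.75646×0.23 = 0.173986.
Hence the posterior is 0.173986/0.631443 ≈ 0.276.

P(misconfigured router | latency alert, DDoS attack) ≈ 0.276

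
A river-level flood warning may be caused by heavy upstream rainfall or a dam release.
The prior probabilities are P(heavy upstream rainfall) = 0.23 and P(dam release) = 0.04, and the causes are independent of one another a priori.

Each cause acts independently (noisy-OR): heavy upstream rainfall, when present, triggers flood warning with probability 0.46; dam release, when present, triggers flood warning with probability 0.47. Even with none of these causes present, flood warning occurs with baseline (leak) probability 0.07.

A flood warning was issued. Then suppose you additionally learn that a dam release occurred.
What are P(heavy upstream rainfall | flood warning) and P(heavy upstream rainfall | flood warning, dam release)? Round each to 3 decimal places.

Under noisy-OR, P(flood warning | causes) = 1 − (1−0.07)·∏(1−qᵢ) over the active causes.
P(flood warning) = 0.07×0.77×0.96 + 0.5071×0.77×0.04 + 0.4978×0.23×0.96 + 0.733834×0.23×0.04 = 0.051744 + 0.015619 + 0.109914 + 0.006751 = 0.184028
The heavy upstream rainfall-present share is 0.109914 + 0.006751 = 0.116665.
P(heavy upstream rainfall | flood warning) = 0.116665 / 0.184028 ≈ 0.634

With the extra evidence:
Enumerate both values of heavy upstream rainfall and weight by the priors:
  P(flood warning | dam release) = 0.5071*0.77 + 0.733834*0.23
        = 0.390467 + 0.168782 = 0.559249
Keeping only the heavy upstream rainfall-present terms gives 0.168782, so
  P(heavy upstream rainfall | flood warning, dam release) = 0.168782 / 0.559249 ≈ 0.302

P(heavy upstream rainfall | flood warning) ≈ 0.634; P(heavy upstream rainfall | flood warning, dam release) ≈ 0.302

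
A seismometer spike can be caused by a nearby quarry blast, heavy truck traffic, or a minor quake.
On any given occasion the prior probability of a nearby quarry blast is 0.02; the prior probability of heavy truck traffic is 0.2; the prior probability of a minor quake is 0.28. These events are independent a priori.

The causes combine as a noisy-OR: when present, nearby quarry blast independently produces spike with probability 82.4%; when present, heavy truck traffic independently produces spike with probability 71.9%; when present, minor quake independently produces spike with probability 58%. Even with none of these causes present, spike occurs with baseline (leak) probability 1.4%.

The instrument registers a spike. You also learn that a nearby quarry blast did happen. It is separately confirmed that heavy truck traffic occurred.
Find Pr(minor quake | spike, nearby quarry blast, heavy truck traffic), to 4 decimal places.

Pr(minor quake | spike, nearby quarry blast, heavy truck traffic) ≈ 0.2859

Under noisy-OR, P(spike | causes) = 1 − (1−0.014)·∏(1−qᵢ) over the active causes.
Weight on minor quake=true, given the evidence: 0.979519×0.28 = 0.274265
The normalizing constant is 0.951236×0.72 + 0.979519×0.28 = 0.959155
P(minor quake | spike, nearby quarry blast, heavy truck traffic) = 0.274265/0.959155 ≈ 0.2859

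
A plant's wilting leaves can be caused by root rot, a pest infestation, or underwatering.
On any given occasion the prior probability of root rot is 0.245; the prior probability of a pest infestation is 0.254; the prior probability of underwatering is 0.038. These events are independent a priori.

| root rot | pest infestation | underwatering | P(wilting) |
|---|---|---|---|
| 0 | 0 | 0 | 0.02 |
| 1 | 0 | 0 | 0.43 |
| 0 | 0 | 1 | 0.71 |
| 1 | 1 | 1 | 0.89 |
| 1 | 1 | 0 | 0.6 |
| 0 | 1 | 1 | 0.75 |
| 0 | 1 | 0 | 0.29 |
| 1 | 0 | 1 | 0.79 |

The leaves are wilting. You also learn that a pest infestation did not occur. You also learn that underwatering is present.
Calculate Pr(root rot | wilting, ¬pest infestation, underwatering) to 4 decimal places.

Pr(root rot | wilting, ¬pest infestation, underwatering) ≈ 0.2653

Weight on root rot=true, given the evidence: 0.79×0.245 = 0.193550
Denominator P(wilting | ¬pest infestation, underwatering): 0.71×0.755 + 0.79×0.245 = 0.729600
Posterior = 0.193550 / 0.729600 ≈ 0.2653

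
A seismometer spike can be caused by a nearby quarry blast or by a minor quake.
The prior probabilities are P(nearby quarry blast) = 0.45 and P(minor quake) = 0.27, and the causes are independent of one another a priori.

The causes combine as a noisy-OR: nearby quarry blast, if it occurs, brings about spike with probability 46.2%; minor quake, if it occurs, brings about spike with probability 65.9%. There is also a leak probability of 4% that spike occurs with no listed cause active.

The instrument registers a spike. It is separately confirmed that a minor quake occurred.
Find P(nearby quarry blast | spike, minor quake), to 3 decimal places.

P(nearby quarry blast | spike, minor quake) ≈ 0.501

Under noisy-OR, P(spike | causes) = 1 − (1−0.04)·∏(1−qᵢ) over the active causes.
P(spike | minor quake) = 0.67264*0.55 + 0.82388*0.45 = 0.369952 + 0.370746 = 0.740698
Restricting to configurations with nearby quarry blast present: 0.82388*0.45 = 0.370746.
P(nearby quarry blast | spike, minor quake) = 0.370746 / 0.740698 ≈ 0.501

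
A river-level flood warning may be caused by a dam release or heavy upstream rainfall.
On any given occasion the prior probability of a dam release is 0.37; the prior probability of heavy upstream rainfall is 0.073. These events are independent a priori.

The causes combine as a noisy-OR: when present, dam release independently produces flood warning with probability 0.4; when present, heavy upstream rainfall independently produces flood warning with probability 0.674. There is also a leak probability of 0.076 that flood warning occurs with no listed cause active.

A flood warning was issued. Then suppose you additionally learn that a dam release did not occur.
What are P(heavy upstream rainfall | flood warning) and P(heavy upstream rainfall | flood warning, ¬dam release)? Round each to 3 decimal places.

Under noisy-OR, P(flood warning | causes) = 1 − (1−0.076)·∏(1−qᵢ) over the active causes.
Sum P(flood warning|·) weighted by the priors over the 4 (dam release, heavy upstream rainfall) configurations:
  P(flood warning) = 0.076·0.63·0.927 + 0.698776·0.63·0.073 + 0.4456·0.37·0.927 + 0.819266·0.37·0.073
        = 0.044385 + 0.032137 + 0.152836 + 0.022128 = 0.251486
The terms with heavy upstream rainfall present sum to 0.054265, so
  P(heavy upstream rainfall | flood warning) = 0.054265 / 0.251486 ≈ 0.216

Now condition on the additional information:
Numerator (weight on configurations with heavy upstream rainfall): 0.698776×0.073 = 0.051011
Normalizer over all consistent configurations: 0.076×0.927 + 0.698776×0.073 = 0.121463
Posterior = 0.051011 / 0.121463 ≈ 0.420
With dam release excluded, heavy upstream rainfall must carry more of the explanatory weight for the flood warning.

P(heavy upstream rainfall | flood warning) ≈ 0.216; P(heavy upstream rainfall | flood warning, ¬dam release) ≈ 0.420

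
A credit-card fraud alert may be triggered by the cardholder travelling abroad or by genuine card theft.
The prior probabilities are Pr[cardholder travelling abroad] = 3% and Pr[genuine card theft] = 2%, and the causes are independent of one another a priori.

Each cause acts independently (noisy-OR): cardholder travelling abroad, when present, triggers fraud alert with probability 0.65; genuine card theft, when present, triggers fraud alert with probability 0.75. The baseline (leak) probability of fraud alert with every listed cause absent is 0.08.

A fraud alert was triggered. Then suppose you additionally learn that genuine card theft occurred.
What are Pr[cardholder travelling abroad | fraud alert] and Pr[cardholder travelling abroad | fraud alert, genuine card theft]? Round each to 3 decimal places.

Pr[cardholder travelling abroad | fraud alert] ≈ 0.184; Pr[cardholder travelling abroad | fraud alert, genuine card theft] ≈ 0.036

Under noisy-OR, P(fraud alert | causes) = 1 − (1−0.08)·∏(1−qᵢ) over the active causes.
Enumerate the 4 (cardholder travelling abroad, genuine card theft) configurations and weight by the priors:
  P(fraud alert) = 0.08*0.97*0.98 + 0.77*0.97*0.02 + 0.678*0.03*0.98 + 0.9195*0.03*0.02
        = 0.076048 + 0.014938 + 0.019933 + 0.000552 = 0.111471
Keeping only the cardholder travelling abroad-present terms gives 0.020485, so
  P(cardholder travelling abroad | fraud alert) = 0.020485 / 0.111471 ≈ 0.184

Now also conditioning on genuine card theft=true:
Enumerate both values of cardholder travelling abroad and weight by the priors:
  P(fraud alert | genuine card theft) = 0.77·0.97 + 0.9195·0.03
        = 0.746900 + 0.027585 = 0.774485
The terms with cardholder travelling abroad present sum to 0.027585, so
  P(cardholder travelling abroad | fraud alert, genuine card theft) = 0.027585 / 0.774485 ≈ 0.036
The drop from 0.184 to 0.036 is the explaining-away (discounting) effect.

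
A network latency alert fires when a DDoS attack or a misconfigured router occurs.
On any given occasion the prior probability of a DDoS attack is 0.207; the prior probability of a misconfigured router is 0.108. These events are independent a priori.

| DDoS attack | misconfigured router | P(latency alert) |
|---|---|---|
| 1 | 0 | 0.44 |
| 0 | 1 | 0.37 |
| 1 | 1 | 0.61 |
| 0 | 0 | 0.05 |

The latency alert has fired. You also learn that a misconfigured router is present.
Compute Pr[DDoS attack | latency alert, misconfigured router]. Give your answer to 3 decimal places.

Weight on DDoS attack=true, given the evidence: 0.61×0.207 = 0.126270
Normalizer over all consistent configurations: 0.37×0.793 + 0.61×0.207 = 0.419680
Posterior = 0.126270 / 0.419680 ≈ 0.301

Pr[DDoS attack | latency alert, misconfigured router] ≈ 0.301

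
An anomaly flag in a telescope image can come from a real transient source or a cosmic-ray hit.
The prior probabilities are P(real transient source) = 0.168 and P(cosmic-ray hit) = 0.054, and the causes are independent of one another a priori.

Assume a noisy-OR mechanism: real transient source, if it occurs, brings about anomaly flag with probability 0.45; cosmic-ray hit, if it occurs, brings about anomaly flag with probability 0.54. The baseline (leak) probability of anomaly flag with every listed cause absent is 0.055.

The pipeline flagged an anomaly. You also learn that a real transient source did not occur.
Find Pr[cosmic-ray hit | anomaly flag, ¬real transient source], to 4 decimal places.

Under noisy-OR, P(anomaly flag | causes) = 1 − (1−0.055)·∏(1−qᵢ) over the active causes.
P(anomaly flag | ¬real transient source) = 0.055×0.946 + 0.5653×0.054 = 0.052030 + 0.030526 = 0.082556
Of this, 0.030526 comes from 0.5653×0.054 (the cosmic-ray hit=true cases).
So P(cosmic-ray hit | anomaly flag, ¬real transient source) = 0.030526/0.082556 ≈ 0.3698.

Pr[cosmic-ray hit | anomaly flag, ¬real transient source] ≈ 0.3698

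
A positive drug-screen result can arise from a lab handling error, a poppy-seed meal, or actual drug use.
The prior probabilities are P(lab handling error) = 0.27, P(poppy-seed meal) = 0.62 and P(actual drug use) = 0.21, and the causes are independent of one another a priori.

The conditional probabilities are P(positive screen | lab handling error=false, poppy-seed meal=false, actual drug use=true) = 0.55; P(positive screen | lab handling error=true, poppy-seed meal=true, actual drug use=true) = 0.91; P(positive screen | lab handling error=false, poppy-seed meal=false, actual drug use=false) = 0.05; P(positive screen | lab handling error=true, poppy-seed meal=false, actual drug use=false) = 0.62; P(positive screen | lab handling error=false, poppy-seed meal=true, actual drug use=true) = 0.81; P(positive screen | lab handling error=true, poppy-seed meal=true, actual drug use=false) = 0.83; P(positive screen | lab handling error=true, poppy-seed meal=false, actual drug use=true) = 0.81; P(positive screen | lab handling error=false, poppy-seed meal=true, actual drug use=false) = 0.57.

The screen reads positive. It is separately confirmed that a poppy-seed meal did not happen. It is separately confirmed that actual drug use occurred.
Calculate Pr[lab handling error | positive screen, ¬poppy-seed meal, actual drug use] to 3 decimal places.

Weight on lab handling error=true, given the evidence: 0.81·0.27 = 0.218700
The normalizing constant is 0.55·0.73 + 0.81·0.27 = 0.620200
P(lab handling error | positive screen, ¬poppy-seed meal, actual drug use) = 0.218700/0.620200 ≈ 0.353

Pr[lab handling error | positive screen, ¬poppy-seed meal, actual drug use] ≈ 0.353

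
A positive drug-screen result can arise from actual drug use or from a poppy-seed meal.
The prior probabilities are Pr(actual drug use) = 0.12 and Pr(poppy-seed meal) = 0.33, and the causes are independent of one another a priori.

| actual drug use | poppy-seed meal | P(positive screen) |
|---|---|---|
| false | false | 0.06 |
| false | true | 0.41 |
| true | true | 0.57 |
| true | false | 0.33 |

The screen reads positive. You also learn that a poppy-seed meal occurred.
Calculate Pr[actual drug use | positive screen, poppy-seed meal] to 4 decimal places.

Pr[actual drug use | positive screen, poppy-seed meal] ≈ 0.1594

Sum P(positive screen|·) weighted by the priors over both values of actual drug use:
  P(positive screen | poppy-seed meal) = 0.41·0.88 + 0.57·0.12
        = 0.360800 + 0.068400 = 0.429200
Configurations with actual drug use contribute 0.068400, so
  P(actual drug use | positive screen, poppy-seed meal) = 0.068400 / 0.429200 ≈ 0.1594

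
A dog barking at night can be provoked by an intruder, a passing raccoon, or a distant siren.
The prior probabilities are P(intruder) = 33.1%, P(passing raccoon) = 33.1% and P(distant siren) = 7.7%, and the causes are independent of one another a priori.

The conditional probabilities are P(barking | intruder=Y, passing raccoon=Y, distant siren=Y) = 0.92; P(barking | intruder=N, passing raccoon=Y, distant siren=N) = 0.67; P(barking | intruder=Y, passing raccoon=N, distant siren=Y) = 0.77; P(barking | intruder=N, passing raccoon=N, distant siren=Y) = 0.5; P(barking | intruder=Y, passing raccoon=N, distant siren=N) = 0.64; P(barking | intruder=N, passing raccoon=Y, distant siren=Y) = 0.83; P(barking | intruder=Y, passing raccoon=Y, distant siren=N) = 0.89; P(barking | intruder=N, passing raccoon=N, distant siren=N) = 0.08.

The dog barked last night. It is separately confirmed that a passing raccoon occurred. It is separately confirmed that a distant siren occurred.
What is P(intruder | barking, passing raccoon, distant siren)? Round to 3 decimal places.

By total probability over both values of intruder:
  P(barking | passing raccoon, distant siren) = 0.83·0.669 + 0.92·0.331
        = 0.555270 + 0.304520 = 0.859790
The terms with intruder present sum to 0.304520, so
  P(intruder | barking, passing raccoon, distant siren) = 0.304520 / 0.859790 ≈ 0.354

P(intruder | barking, passing raccoon, distant siren) ≈ 0.354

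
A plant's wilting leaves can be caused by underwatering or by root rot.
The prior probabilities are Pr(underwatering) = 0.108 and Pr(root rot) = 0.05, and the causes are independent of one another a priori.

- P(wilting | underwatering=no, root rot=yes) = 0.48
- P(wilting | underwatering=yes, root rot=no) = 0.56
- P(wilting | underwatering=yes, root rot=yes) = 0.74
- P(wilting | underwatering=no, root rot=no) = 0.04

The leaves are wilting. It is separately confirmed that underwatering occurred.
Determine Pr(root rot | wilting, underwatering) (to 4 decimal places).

For the numerator, keep only root rot=true terms: 0.74×0.05 = 0.037000
The normalizing constant is 0.56×0.95 + 0.74×0.05 = 0.569000
Posterior = 0.037000 / 0.569000 ≈ 0.0650

Pr(root rot | wilting, underwatering) ≈ 0.0650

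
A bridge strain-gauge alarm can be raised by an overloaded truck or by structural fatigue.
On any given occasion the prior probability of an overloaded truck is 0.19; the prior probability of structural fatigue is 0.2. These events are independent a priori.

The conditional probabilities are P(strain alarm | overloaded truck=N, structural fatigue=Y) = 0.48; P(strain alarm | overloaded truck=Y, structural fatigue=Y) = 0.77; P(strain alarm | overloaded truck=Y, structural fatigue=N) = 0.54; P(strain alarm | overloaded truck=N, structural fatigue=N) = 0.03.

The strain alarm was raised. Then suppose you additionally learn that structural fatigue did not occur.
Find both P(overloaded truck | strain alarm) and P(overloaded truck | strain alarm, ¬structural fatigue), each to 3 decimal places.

P(strain alarm) = 0.03·0.81·0.8 + 0.48·0.81·0.2 + 0.54·0.19·0.8 + 0.77·0.19·0.2 = 0.019440 + 0.077760 + 0.082080 + 0.029260 = 0.208540
The overloaded truck-present share is 0.082080 + 0.029260 = 0.111340.
P(overloaded truck | strain alarm) = 0.111340 / 0.208540 ≈ 0.534

Now condition on the additional information:
By total probability over both values of overloaded truck:
  P(strain alarm | ¬structural fatigue) = 0.03*0.81 + 0.54*0.19
        = 0.024300 + 0.102600 = 0.126900
Configurations with overloaded truck contribute 0.102600, so
  P(overloaded truck | strain alarm, ¬structural fatigue) = 0.102600 / 0.126900 ≈ 0.809
With structural fatigue excluded, overloaded truck must carry more of the explanatory weight for the strain alarm.

P(overloaded truck | strain alarm) ≈ 0.534; P(overloaded truck | strain alarm, ¬structural fatigue) ≈ 0.809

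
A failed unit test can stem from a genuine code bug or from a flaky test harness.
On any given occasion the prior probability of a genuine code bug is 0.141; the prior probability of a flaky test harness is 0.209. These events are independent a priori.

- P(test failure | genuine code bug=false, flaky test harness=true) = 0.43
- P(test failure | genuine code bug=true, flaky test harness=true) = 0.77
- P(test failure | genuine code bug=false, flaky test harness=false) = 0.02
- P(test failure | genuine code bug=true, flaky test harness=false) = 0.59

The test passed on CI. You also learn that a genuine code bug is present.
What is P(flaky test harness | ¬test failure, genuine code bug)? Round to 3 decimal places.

P(flaky test harness | ¬test failure, genuine code bug) ≈ 0.129

By total probability over both values of flaky test harness:
  P(¬test failure | genuine code bug) = 0.41*0.791 + 0.23*0.209
        = 0.324310 + 0.048070 = 0.372380
Keeping only the flaky test harness-present terms gives 0.048070, so
  P(flaky test harness | ¬test failure, genuine code bug) = 0.048070 / 0.372380 ≈ 0.129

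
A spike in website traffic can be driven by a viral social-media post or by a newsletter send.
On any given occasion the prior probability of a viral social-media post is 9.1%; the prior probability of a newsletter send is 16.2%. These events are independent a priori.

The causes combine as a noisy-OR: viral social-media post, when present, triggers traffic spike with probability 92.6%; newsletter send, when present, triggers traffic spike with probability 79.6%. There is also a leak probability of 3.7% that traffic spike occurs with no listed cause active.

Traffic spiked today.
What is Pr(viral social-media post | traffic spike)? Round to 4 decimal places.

Under noisy-OR, P(traffic spike | causes) = 1 − (1−0.037)·∏(1−qᵢ) over the active causes.
Enumerate the 4 (viral social-media post, newsletter send) configurations and weight by the priors:
  P(traffic spike) = 0.037*0.909*0.838 + 0.803548*0.909*0.162 + 0.928738*0.091*0.838 + 0.985463*0.091*0.162
        = 0.028184 + 0.118329 + 0.070824 + 0.014528 = 0.231865
The terms with viral social-media post present sum to 0.085352, so
  P(viral social-media post | traffic spike) = 0.085352 / 0.231865 ≈ 0.3681

Pr(viral social-media post | traffic spike) ≈ 0.3681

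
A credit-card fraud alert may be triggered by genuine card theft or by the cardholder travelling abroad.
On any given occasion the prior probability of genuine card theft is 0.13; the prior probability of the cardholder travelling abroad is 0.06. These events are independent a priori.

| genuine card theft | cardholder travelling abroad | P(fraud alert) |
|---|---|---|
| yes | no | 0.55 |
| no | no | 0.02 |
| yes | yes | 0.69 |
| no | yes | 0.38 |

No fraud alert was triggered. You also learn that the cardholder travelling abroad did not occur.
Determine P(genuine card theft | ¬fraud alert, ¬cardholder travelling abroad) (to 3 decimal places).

P(genuine card theft | ¬fraud alert, ¬cardholder travelling abroad) ≈ 0.064

Sum P(¬fraud alert|·) weighted by the priors over both values of genuine card theft:
  P(¬fraud alert | ¬cardholder travelling abroad) = 0.98·0.87 + 0.45·0.13
        = 0.852600 + 0.058500 = 0.911100
The terms with genuine card theft present sum to 0.058500, so
  P(genuine card theft | ¬fraud alert, ¬cardholder travelling abroad) = 0.058500 / 0.911100 ≈ 0.064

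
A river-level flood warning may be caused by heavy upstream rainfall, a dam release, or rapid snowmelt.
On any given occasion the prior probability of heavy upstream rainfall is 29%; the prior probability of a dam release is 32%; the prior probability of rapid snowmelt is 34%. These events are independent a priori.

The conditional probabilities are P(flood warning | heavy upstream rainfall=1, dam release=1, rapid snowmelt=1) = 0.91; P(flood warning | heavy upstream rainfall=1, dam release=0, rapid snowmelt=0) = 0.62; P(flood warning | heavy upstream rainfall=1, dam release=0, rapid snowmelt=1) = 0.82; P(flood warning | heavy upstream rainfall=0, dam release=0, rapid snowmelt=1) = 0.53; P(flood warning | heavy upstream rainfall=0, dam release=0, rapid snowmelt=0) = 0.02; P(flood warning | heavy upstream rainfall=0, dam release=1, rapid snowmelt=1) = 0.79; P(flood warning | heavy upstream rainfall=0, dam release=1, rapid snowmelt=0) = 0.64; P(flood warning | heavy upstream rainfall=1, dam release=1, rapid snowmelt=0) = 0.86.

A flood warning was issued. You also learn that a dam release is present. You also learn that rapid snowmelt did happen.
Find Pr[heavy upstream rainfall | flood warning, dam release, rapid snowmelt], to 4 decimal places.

Pr[heavy upstream rainfall | flood warning, dam release, rapid snowmelt] ≈ 0.3200

For the numerator, keep only heavy upstream rainfall=true terms: 0.91*0.29 = 0.263900
Denominator P(flood warning | dam release, rapid snowmelt): 0.79*0.71 + 0.91*0.29 = 0.824800
P(heavy upstream rainfall | flood warning, dam release, rapid snowmelt) = 0.263900/0.824800 ≈ 0.3200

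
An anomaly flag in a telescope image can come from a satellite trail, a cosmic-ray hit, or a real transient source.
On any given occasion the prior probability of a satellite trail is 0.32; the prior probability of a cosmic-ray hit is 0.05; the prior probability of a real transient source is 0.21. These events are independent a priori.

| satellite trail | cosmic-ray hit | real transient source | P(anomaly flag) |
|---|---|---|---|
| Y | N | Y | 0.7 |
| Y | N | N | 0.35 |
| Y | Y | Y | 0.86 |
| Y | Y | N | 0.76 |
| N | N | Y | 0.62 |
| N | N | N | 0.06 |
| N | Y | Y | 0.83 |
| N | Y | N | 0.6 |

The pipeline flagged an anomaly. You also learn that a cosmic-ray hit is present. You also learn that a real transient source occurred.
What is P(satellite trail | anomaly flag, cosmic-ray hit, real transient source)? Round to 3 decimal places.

Numerator (weight on configurations with satellite trail): 0.86·0.32 = 0.275200
Normalizer over all consistent configurations: 0.83·0.68 + 0.86·0.32 = 0.839600
P(satellite trail | anomaly flag, cosmic-ray hit, real transient source) = 0.275200/0.839600 ≈ 0.328

P(satellite trail | anomaly flag, cosmic-ray hit, real transient source) ≈ 0.328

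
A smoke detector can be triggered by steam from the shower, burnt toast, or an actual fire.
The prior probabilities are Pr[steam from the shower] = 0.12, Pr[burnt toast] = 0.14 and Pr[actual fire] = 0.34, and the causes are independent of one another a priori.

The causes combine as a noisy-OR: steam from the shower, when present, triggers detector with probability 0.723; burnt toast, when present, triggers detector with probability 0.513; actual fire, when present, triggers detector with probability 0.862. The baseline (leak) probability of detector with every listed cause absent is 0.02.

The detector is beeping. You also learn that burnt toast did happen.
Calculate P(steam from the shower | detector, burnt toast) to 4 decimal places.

P(steam from the shower | detector, burnt toast) ≈ 0.1572

Under noisy-OR, P(detector | causes) = 1 − (1−0.02)·∏(1−qᵢ) over the active causes.
For the numerator, keep only steam from the shower=true terms: 0.068730 + 0.040056 = 0.108786
Denominator P(detector | burnt toast): 0.52274×0.88×0.66 + 0.934138×0.88×0.34 + 0.867799×0.12×0.66 + 0.981756×0.12×0.34 = 0.691887
Posterior = 0.108786 / 0.691887 ≈ 0.1572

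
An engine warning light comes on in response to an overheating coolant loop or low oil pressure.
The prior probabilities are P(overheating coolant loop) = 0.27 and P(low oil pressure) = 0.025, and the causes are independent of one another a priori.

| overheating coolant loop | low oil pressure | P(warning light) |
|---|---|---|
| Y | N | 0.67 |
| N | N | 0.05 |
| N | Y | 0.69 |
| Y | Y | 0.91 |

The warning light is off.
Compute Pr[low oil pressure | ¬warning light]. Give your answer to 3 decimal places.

Pr[low oil pressure | ¬warning light] ≈ 0.008

By total probability over the 4 (overheating coolant loop, low oil pressure) configurations:
  P(¬warning light) = 0.95×0.73×0.975 + 0.31×0.73×0.025 + 0.33×0.27×0.975 + 0.09×0.27×0.025
        = 0.676162 + 0.005658 + 0.086873 + 0.000608 = 0.769301
Configurations with low oil pressure contribute 0.006266, so
  P(low oil pressure | ¬warning light) = 0.006266 / 0.769301 ≈ 0.008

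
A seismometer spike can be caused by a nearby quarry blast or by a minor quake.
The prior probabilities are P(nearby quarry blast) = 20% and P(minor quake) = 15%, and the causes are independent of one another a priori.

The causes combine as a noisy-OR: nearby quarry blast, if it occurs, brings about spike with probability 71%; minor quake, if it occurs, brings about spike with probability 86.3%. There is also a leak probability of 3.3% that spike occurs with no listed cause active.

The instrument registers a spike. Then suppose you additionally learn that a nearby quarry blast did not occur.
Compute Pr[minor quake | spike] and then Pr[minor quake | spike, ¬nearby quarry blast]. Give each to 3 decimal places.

Pr[minor quake | spike] ≈ 0.479; Pr[minor quake | spike, ¬nearby quarry blast] ≈ 0.823

Under noisy-OR, P(spike | causes) = 1 − (1−0.033)·∏(1−qᵢ) over the active causes.
Weight on minor quake=true, given the evidence: 0.104103 + 0.028847 = 0.132950
Normalizer over all consistent configurations: 0.033*0.8*0.85 + 0.867521*0.8*0.15 + 0.71957*0.2*0.85 + 0.961581*0.2*0.15 = 0.277717
P(minor quake | spike) = 0.132950/0.277717 ≈ 0.479

Now also conditioning on nearby quarry blast≠true:
Sum P(spike|·) weighted by the priors over both values of minor quake:
  P(spike | ¬nearby quarry blast) = 0.033·0.85 + 0.867521·0.15
        = 0.028050 + 0.130128 = 0.158178
Configurations with minor quake contribute 0.130128, so
  P(minor quake | spike, ¬nearby quarry blast) = 0.130128 / 0.158178 ≈ 0.823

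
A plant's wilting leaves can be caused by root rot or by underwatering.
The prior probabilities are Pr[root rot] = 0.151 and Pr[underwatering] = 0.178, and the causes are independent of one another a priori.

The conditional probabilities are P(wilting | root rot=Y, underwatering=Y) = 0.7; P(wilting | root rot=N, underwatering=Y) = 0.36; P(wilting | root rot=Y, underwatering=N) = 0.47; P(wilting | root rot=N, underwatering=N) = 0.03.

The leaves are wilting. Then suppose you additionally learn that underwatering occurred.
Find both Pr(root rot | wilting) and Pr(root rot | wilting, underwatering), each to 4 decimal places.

Pr(root rot | wilting) ≈ 0.5059; Pr(root rot | wilting, underwatering) ≈ 0.2570

P(wilting) = 0.03·0.849·0.822 + 0.36·0.849·0.178 + 0.47·0.151·0.822 + 0.7·0.151·0.178 = 0.020936 + 0.054404 + 0.058337 + 0.018815 = 0.152492
Of this, 0.077152 comes from 0.058337 + 0.018815 (the root rot=true cases).
So P(root rot | wilting) = 0.077152/0.152492 ≈ 0.5059.

Now also conditioning on underwatering=true:
Weight on root rot=true, given the evidence: 0.7×0.151 = 0.105700
The normalizing constant is 0.36×0.849 + 0.7×0.151 = 0.411340
Posterior = 0.105700 / 0.411340 ≈ 0.2570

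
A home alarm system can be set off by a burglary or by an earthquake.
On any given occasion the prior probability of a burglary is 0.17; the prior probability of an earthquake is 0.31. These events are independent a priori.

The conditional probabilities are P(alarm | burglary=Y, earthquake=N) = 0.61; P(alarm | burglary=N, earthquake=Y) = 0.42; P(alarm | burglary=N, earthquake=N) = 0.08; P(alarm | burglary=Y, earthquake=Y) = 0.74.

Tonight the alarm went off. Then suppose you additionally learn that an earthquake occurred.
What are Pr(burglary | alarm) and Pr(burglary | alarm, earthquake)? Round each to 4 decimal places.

Weight on burglary=true, given the evidence: 0.071553 + 0.038998 = 0.110551
The normalizing constant is 0.08·0.83·0.69 + 0.42·0.83·0.31 + 0.61·0.17·0.69 + 0.74·0.17·0.31 = 0.264433
P(burglary | alarm) = 0.110551/0.264433 ≈ 0.4181

Now also conditioning on earthquake=true:
Enumerate both values of burglary and weight by the priors:
  P(alarm | earthquake) = 0.42·0.83 + 0.74·0.17
        = 0.348600 + 0.125800 = 0.474400
Configurations with burglary contribute 0.125800, so
  P(burglary | alarm, earthquake) = 0.125800 / 0.474400 ≈ 0.2652

Pr(burglary | alarm) ≈ 0.4181; Pr(burglary | alarm, earthquake) ≈ 0.2652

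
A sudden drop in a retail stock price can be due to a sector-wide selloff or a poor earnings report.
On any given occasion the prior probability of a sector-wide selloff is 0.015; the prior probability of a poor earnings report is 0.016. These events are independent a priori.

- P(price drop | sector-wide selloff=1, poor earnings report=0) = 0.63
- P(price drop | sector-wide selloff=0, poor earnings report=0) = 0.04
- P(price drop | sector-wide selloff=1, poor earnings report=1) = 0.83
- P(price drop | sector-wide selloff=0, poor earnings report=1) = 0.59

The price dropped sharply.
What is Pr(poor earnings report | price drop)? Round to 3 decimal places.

For the numerator, keep only poor earnings report=true terms: 0.009298 + 0.000199 = 0.009497
The normalizing constant is 0.04*0.985*0.984 + 0.59*0.985*0.016 + 0.63*0.015*0.984 + 0.83*0.015*0.016 = 0.057566
Posterior = 0.009497 / 0.057566 ≈ 0.165

Pr(poor earnings report | price drop) ≈ 0.165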